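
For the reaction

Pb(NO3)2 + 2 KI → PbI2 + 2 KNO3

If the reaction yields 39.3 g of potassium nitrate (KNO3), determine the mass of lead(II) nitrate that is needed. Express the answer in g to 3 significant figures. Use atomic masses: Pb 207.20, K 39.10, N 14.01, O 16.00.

M(KNO3) = 39.10 + 14.01 + 3(16.00) = 101.11 g/mol.
M(Pb(NO3)2) = 207.20 + 2(14.01) + 6(16.00) = 331.22 g/mol.
n(KNO3) = 39.30 g / 101.11 g/mol = 0.3887 mol.
From the equation the KNO3:Pb(NO3)2 mole ratio is 2:1, so n(Pb(NO3)2) = 0.3887 × 1/2 = 0.1943 mol.
Mass of Pb(NO3)2 = 0.1943 mol × 331.22 g/mol = 64.37 g.

64.4 g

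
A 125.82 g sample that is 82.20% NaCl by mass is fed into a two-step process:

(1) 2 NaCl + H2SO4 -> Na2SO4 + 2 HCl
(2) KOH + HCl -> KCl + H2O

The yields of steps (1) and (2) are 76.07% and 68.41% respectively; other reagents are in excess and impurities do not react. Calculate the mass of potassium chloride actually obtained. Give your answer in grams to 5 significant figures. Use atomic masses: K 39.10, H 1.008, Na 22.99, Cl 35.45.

68.658 g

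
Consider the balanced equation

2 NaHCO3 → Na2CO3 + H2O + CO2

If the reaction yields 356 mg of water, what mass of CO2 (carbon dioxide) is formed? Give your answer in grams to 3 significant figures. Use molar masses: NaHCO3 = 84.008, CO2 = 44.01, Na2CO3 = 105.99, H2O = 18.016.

0.870 g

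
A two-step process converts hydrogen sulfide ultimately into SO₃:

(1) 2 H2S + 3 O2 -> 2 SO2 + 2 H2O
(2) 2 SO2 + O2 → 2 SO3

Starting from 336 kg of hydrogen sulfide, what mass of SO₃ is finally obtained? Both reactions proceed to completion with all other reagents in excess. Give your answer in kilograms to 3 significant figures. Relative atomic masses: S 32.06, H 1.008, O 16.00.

M(H2S) = 2(1.008) + 32.06 = 34.076 g/mol.
M(SO3) = 32.06 + 3(16.00) = 80.06 g/mol.
336 kg = 336000 g.
n(H2S) = 336000 / 34.076 = 9860 mol.
Step 1 gives a 2:2 ratio of H2S to SO2, so n(SO2) = 9860 mol.
In step 2 the SO2:SO3 ratio is 2:2, so n(SO3) = 9860 mol.
Mass of SO3 = 9860 × 80.06 = 789400 g = 789 kg.

789 kg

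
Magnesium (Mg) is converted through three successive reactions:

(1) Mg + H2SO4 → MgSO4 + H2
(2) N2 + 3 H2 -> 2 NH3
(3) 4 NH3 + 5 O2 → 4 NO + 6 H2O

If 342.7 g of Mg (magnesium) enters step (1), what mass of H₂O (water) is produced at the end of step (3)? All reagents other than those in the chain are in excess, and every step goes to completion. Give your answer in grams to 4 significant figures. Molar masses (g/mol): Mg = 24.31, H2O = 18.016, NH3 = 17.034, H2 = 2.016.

254.0 g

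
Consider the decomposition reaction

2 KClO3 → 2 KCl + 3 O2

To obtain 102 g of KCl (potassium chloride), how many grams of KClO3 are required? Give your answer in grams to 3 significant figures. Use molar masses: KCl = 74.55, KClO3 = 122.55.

168 g

n(KCl) = 102.0 g / 74.55 g/mol = 1.368 mol.
From the equation the KCl:KClO3 mole ratio is 2:2, so n(KClO3) = 1.368 × 2/2 = 1.368 mol.
Mass of KClO3 = 1.368 mol × 122.55 g/mol = 167.7 g.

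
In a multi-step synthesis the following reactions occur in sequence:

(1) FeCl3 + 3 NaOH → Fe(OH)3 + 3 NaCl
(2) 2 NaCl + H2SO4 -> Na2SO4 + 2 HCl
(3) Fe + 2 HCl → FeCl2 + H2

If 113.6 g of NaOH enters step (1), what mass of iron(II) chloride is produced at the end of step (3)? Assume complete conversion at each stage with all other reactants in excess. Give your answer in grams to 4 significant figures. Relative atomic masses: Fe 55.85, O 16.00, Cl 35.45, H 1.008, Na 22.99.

M(NaOH) = 22.99 + 16.00 + 1.008 = 39.998 g/mol.
M(FeCl2) = 55.85 + 2(35.45) = 126.75 g/mol.
n(NaOH) = 113.6 / 39.998 = 2.8401 mol.
Reaction (1): NaOH→NaCl ratio 3:3 ⇒ n(NaCl) = 2.8401 mol.
Reaction (2): NaCl→HCl ratio 2:2 ⇒ n(HCl) = 2.8401 mol.
Reaction (3): HCl→FeCl2 ratio 2:1 ⇒ n(FeCl2) = 1.4201 mol.
Mass of FeCl2 = 1.4201 × 126.75 = 179.99 g.

180.0 g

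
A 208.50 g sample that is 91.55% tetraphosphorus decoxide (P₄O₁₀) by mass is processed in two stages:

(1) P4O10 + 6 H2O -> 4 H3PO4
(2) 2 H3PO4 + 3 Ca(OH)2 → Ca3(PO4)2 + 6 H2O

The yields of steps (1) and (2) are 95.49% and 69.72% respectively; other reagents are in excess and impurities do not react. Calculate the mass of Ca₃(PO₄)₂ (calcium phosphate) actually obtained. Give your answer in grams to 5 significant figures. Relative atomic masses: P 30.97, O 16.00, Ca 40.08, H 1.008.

277.71 g

Pure P4O10 = 208.50 × 0.9155 = 190.882 g.
M(P4O10) = 4(30.97) + 10(16.00) = 283.88 g/mol.
M(Ca3(PO4)2) = 3(40.08) + 2(30.97) + 8(16.00) = 310.18 g/mol.
n(P4O10) = 190.882 / 283.88 = 0.672403 mol.
Step 1 (P4O10:H3PO4 = 1:4): theoretical n(H3PO4) = 2.68961 mol; at 95.49% yield, n(H3PO4) = 2.56831 mol.
Step 2 (H3PO4:Ca3(PO4)2 = 2:1): theoretical n(Ca3(PO4)2) = 1.28416 mol, so theoretical mass = 1.28416 × 310.18 = 398.319 g.
At 69.72% yield, actual mass of Ca3(PO4)2 = 398.319 × 0.6972 = 277.708 g.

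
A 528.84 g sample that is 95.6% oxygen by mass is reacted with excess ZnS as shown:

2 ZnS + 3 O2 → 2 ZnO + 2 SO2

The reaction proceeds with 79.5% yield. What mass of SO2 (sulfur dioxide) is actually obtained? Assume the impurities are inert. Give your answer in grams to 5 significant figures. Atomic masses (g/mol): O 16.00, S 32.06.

536.41 g

Pure O2 available = 528.84 g × 0.956 = 505.571 g.
M(O2) = 2(16.00) = 32.00 g/mol.
M(SO2) = 32.06 + 2(16.00) = 64.06 g/mol.
n(O2) = 505.571 g / 32.00 g/mol = 15.7991 mol.
From the equation the O2:SO2 mole ratio is 3:2, so n(SO2) = 15.7991 × 2/3 = 10.5327 mol.
Mass of SO2 = 10.5327 mol × 64.06 g/mol = 674.727 g.
Actual mass collected = 674.727 g × 0.795 = 536.408 g.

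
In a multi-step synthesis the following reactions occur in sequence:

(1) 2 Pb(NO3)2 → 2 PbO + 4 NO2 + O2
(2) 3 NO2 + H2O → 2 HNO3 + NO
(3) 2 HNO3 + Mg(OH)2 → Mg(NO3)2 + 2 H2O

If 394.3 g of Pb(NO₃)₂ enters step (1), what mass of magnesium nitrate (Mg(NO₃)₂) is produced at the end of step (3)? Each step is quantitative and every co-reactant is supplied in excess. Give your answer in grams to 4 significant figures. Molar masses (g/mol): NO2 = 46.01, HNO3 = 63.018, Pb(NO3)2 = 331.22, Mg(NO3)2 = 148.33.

117.7 g

n(Pb(NO3)2) = 394.3 / 331.22 = 1.1904 mol.
Reaction (1): Pb(NO3)2→NO2 ratio 2:4 ⇒ n(NO2) = 2.3809 mol.
Reaction (2): NO2→HNO3 ratio 3:2 ⇒ n(HNO3) = 1.5873 mol.
Reaction (3): HNO3→Mg(NO3)2 ratio 2:1 ⇒ n(Mg(NO3)2) = 0.79363 mol.
Mass of Mg(NO3)2 = 0.79363 × 148.33 = 117.72 g.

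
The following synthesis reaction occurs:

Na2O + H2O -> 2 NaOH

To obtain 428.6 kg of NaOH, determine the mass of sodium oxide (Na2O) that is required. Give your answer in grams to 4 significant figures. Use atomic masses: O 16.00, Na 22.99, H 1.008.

M(NaOH) = 22.99 + 16.00 + 1.008 = 39.998 g/mol.
M(Na2O) = 2(22.99) + 16.00 = 61.98 g/mol.
Convert: 428.6 kg = 428600 g.
n(NaOH) = 428600 g / 39.998 g/mol = 10716 mol.
From the equation the NaOH:Na2O mole ratio is 2:1, so n(Na2O) = 10716 × 1/2 = 5357.8 mol.
Mass of Na2O = 5357.8 mol × 61.98 g/mol = 332070 g.

332100 g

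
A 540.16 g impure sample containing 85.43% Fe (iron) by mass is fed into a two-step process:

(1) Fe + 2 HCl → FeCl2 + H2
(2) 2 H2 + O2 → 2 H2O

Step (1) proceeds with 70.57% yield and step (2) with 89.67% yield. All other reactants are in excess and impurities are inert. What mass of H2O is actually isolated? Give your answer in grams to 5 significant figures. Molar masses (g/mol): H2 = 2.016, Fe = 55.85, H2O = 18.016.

Pure Fe = 540.16 × 0.8543 = 461.459 g.
n(Fe) = 461.459 / 55.85 = 8.26247 mol.
Step 1 (Fe:H2 = 1:1): theoretical n(H2) = 8.26247 mol; at 70.57% yield, n(H2) = 5.83082 mol.
Step 2 (H2:H2O = 2:2): theoretical n(H2O) = 5.83082 mol, so theoretical mass = 5.83082 × 18.016 = 105.048 g.
At 89.67% yield, actual mass of H2O = 105.048 × 0.8967 = 94.1966 g.

94.197 g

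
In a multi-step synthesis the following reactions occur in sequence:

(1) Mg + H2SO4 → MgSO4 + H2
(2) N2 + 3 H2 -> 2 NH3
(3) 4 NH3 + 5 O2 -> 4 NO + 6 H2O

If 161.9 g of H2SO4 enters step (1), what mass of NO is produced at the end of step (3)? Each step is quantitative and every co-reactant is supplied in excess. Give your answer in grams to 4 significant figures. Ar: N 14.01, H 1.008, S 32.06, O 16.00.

33.03 g

M(H2SO4) = 2(1.008) + 32.06 + 4(16.00) = 98.076 g/mol.
M(NO) = 14.01 + 16.00 = 30.01 g/mol.
n(H2SO4) = 161.9 / 98.076 = 1.6508 mol.
Reaction (1): H2SO4→H2 ratio 1:1 ⇒ n(H2) = 1.6508 mol.
Reaction (2): H2→NH3 ratio 3:2 ⇒ n(NH3) = 1.1005 mol.
Reaction (3): NH3→NO ratio 4:4 ⇒ n(NO) = 1.1005 mol.
Mass of NO = 1.1005 × 30.01 = 33.026 g.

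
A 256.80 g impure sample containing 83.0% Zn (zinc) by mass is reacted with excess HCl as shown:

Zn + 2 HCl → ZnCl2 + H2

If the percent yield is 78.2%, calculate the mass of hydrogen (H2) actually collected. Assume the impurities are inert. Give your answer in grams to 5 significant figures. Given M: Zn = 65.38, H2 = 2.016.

5.1396 g

Pure Zn available = 256.80 g × 0.830 = 213.144 g.
n(Zn) = 213.144 g / 65.38 g/mol = 3.26008 mol.
From the equation the Zn:H2 mole ratio is 1:1, so n(H2) = 3.26008 × 1/1 = 3.26008 mol.
Mass of H2 = 3.26008 mol × 2.016 g/mol = 6.57232 g.
Actual mass collected = 6.57232 g × 0.782 = 5.13955 g.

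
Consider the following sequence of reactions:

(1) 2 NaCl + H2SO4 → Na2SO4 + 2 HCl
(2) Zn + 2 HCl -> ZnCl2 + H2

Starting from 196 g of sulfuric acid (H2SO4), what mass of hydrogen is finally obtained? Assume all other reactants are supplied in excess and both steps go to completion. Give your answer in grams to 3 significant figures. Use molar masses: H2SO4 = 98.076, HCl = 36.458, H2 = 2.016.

4.03 g

n(H2SO4) = 196.0 / 98.076 = 1.998 mol.
Step 1 gives a 1:2 ratio of H2SO4 to HCl, so n(HCl) = 3.997 mol.
In step 2 the HCl:H2 ratio is 2:1, so n(H2) = 1.998 mol.
Mass of H2 = 1.998 × 2.016 = 4.029 g.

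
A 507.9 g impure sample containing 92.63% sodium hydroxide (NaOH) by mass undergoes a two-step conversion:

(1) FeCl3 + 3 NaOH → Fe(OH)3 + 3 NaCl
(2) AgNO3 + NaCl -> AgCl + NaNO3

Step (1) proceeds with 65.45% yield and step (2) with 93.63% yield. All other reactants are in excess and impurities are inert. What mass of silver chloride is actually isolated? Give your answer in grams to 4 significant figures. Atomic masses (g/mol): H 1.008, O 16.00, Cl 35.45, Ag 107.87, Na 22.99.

1033 g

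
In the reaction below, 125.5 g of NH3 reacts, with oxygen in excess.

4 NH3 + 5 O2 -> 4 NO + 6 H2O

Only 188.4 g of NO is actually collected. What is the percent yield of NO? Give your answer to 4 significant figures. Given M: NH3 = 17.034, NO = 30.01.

85.21 %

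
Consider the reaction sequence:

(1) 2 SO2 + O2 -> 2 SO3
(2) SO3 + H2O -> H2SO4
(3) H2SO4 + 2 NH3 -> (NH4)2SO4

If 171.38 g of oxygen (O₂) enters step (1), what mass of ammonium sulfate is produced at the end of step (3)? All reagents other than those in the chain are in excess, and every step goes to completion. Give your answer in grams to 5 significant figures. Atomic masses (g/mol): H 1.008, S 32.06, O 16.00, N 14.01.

M(O2) = 2(16.00) = 32.00 g/mol.
M((NH4)2SO4) = 2(14.01) + 8(1.008) + 32.06 + 4(16.00) = 132.144 g/mol.
n(O2) = 171.38 / 32.00 = 5.35562 mol.
Reaction (1): O2→SO3 ratio 1:2 ⇒ n(SO3) = 10.7112 mol.
Reaction (2): SO3→H2SO4 ratio 1:1 ⇒ n(H2SO4) = 10.7112 mol.
Reaction (3): H2SO4→(NH4)2SO4 ratio 1:1 ⇒ n((NH4)2SO4) = 10.7112 mol.
Mass of (NH4)2SO4 = 10.7112 × 132.144 = 1415.43 g.

1415.4 g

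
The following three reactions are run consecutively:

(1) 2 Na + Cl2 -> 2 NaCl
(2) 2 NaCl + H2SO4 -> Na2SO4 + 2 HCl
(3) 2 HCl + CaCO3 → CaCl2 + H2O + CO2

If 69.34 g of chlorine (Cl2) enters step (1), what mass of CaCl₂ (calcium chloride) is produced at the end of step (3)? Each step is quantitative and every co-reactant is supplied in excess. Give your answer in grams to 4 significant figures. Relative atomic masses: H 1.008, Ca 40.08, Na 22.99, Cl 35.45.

M(Cl2) = 2(35.45) = 70.90 g/mol.
M(CaCl2) = 40.08 + 2(35.45) = 110.98 g/mol.
n(Cl2) = 69.34 / 70.90 = 0.97800 mol.
Reaction (1): Cl2→NaCl ratio 1:2 ⇒ n(NaCl) = 1.9560 mol.
Reaction (2): NaCl→HCl ratio 2:2 ⇒ n(HCl) = 1.9560 mol.
Reaction (3): HCl→CaCl2 ratio 2:1 ⇒ n(CaCl2) = 0.97800 mol.
Mass of CaCl2 = 0.97800 × 110.98 = 108.54 g.

108.5 g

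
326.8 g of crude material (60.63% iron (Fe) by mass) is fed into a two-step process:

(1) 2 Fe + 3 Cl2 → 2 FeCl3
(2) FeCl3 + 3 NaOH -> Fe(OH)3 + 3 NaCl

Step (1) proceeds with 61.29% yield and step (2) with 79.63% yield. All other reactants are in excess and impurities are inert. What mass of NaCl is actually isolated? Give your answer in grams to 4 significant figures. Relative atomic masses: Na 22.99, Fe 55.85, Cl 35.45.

Pure Fe = 326.8 × 0.6063 = 198.14 g.
M(Fe) = 55.85 g/mol.
M(NaCl) = 22.99 + 35.45 = 58.44 g/mol.
n(Fe) = 198.14 / 55.85 = 3.5477 mol.
Step 1 (Fe:FeCl3 = 2:2): theoretical n(FeCl3) = 3.5477 mol; at 61.29% yield, n(FeCl3) = 2.1744 mol.
Step 2 (FeCl3:NaCl = 1:3): theoretical n(NaCl) = 6.5231 mol, so theoretical mass = 6.5231 × 58.44 = 381.21 g.
At 79.63% yield, actual mass of NaCl = 381.21 × 0.7963 = 303.56 g.

303.6 g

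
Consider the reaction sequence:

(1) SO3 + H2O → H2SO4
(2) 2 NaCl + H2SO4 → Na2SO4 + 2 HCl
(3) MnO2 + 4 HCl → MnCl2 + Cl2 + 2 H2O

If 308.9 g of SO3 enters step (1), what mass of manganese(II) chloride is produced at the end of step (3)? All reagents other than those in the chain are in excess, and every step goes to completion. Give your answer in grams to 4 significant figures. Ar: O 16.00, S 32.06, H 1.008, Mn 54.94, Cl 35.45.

M(SO3) = 32.06 + 3(16.00) = 80.06 g/mol.
M(MnCl2) = 54.94 + 2(35.45) = 125.84 g/mol.
n(SO3) = 308.9 / 80.06 = 3.8584 mol.
Reaction (1): SO3→H2SO4 ratio 1:1 ⇒ n(H2SO4) = 3.8584 mol.
Reaction (2): H2SO4→HCl ratio 1:2 ⇒ n(HCl) = 7.7167 mol.
Reaction (3): HCl→MnCl2 ratio 4:1 ⇒ n(MnCl2) = 1.9292 mol.
Mass of MnCl2 = 1.9292 × 125.84 = 242.77 g.

242.8 g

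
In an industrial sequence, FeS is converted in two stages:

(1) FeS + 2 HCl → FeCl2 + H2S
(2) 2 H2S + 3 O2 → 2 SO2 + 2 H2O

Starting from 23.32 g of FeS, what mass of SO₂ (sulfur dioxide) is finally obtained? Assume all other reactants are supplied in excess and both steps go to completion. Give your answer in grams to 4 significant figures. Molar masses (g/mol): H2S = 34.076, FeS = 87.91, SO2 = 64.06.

16.99 g

n(FeS) = 23.320 / 87.91 = 0.26527 mol.
Step 1 gives a 1:1 ratio of FeS to H2S, so n(H2S) = 0.26527 mol.
In step 2 the H2S:SO2 ratio is 2:2, so n(SO2) = 0.26527 mol.
Mass of SO2 = 0.26527 × 64.06 = 16.993 g.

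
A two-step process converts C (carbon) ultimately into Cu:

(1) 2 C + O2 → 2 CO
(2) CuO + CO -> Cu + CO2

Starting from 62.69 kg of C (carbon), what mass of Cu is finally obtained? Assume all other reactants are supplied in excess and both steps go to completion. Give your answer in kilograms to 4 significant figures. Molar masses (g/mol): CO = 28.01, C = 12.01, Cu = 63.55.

62.69 kg = 62690 g.
n(C) = 62690 / 12.01 = 5219.8 mol.
Step 1 gives a 2:2 ratio of C to CO, so n(CO) = 5219.8 mol.
In step 2 the CO:Cu ratio is 1:1, so n(Cu) = 5219.8 mol.
Mass of Cu = 5219.8 × 63.55 = 331720 g = 331.7 kg.

331.7 kg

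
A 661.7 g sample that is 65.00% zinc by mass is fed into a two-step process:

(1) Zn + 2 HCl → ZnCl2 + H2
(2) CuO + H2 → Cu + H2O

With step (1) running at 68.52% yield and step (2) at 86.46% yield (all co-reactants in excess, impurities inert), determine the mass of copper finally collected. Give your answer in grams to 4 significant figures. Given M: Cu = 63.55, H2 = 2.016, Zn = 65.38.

247.7 g

Pure Zn = 661.7 × 0.6500 = 430.11 g.
n(Zn) = 430.11 / 65.38 = 6.5785 mol.
Step 1 (Zn:H2 = 1:1): theoretical n(H2) = 6.5785 mol; at 68.52% yield, n(H2) = 4.5076 mol.
Step 2 (H2:Cu = 1:1): theoretical n(Cu) = 4.5076 mol, so theoretical mass = 4.5076 × 63.55 = 286.46 g.
At 86.46% yield, actual mass of Cu = 286.46 × 0.8646 = 247.67 g.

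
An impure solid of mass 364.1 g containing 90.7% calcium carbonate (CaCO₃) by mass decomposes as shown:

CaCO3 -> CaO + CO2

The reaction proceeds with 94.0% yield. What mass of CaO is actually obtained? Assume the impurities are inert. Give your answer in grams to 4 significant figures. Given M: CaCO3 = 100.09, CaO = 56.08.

Pure CaCO3 available = 364.1 g × 0.907 = 330.24 g.
n(CaCO3) = 330.24 g / 100.09 g/mol = 3.2994 mol.
From the equation the CaCO3:CaO mole ratio is 1:1, so n(CaO) = 3.2994 × 1/1 = 3.2994 mol.
Mass of CaO = 3.2994 mol × 56.08 g/mol = 185.03 g.
Actual mass collected = 185.03 g × 0.940 = 173.93 g.

173.9 g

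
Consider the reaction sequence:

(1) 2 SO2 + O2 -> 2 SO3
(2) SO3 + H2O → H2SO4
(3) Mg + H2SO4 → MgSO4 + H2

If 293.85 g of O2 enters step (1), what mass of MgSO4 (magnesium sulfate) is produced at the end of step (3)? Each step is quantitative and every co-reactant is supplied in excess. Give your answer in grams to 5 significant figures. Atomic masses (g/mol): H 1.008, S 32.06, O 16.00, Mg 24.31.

2210.7 g

M(O2) = 2(16.00) = 32.00 g/mol.
M(MgSO4) = 24.31 + 32.06 + 4(16.00) = 120.37 g/mol.
n(O2) = 293.85 / 32.00 = 9.18281 mol.
Reaction (1): O2→SO3 ratio 1:2 ⇒ n(SO3) = 18.3656 mol.
Reaction (2): SO3→H2SO4 ratio 1:1 ⇒ n(H2SO4) = 18.3656 mol.
Reaction (3): H2SO4→MgSO4 ratio 1:1 ⇒ n(MgSO4) = 18.3656 mol.
Mass of MgSO4 = 18.3656 × 120.37 = 2210.67 g.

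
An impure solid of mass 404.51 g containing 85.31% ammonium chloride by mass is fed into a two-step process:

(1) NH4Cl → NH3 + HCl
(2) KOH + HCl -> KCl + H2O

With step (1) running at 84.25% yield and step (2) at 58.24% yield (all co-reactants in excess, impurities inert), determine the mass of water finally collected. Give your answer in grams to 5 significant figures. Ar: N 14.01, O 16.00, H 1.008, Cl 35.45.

57.028 g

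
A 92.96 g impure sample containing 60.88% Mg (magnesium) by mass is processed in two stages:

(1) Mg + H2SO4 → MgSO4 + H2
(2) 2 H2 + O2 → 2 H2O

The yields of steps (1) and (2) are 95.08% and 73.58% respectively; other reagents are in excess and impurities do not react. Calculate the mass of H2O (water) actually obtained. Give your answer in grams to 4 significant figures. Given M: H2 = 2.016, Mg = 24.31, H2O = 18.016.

29.34 g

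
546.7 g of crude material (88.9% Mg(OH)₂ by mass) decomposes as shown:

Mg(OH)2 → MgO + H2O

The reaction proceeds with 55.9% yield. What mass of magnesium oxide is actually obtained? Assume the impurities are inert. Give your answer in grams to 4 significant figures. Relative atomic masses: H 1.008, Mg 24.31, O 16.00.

Pure Mg(OH)2 available = 546.7 g × 0.889 = 486.02 g.
M(Mg(OH)2) = 24.31 + 2(16.00) + 2(1.008) = 58.326 g/mol.
M(MgO) = 24.31 + 16.00 = 40.31 g/mol.
n(Mg(OH)2) = 486.02 g / 58.326 g/mol = 8.3328 mol.
From the equation the Mg(OH)2:MgO mole ratio is 1:1, so n(MgO) = 8.3328 × 1/1 = 8.3328 mol.
Mass of MgO = 8.3328 mol × 40.31 g/mol = 335.89 g.
Actual mass collected = 335.89 g × 0.559 = 187.76 g.

187.8 g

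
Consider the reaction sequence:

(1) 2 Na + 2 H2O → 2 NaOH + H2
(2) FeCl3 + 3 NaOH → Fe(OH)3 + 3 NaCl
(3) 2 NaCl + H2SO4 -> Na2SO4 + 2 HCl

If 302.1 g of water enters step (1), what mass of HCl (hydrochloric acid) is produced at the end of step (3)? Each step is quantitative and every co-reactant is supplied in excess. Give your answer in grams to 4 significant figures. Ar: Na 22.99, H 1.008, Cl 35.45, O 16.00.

M(H2O) = 2(1.008) + 16.00 = 18.016 g/mol.
M(HCl) = 1.008 + 35.45 = 36.458 g/mol.
n(H2O) = 302.1 / 18.016 = 16.768 mol.
Reaction (1): H2O→NaOH ratio 2:2 ⇒ n(NaOH) = 16.768 mol.
Reaction (2): NaOH→NaCl ratio 3:3 ⇒ n(NaCl) = 16.768 mol.
Reaction (3): NaCl→HCl ratio 2:2 ⇒ n(HCl) = 16.768 mol.
Mass of HCl = 16.768 × 36.458 = 611.34 g.

611.3 g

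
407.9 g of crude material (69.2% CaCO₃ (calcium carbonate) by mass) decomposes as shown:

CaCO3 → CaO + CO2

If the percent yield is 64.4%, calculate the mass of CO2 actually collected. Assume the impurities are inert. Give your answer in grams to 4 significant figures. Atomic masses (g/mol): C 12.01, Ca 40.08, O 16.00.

79.93 g

Pure CaCO3 available = 407.9 g × 0.692 = 282.27 g.
M(CaCO3) = 40.08 + 12.01 + 3(16.00) = 100.09 g/mol.
M(CO2) = 12.01 + 2(16.00) = 44.01 g/mol.
n(CaCO3) = 282.27 g / 100.09 g/mol = 2.8201 mol.
From the equation the CaCO3:CO2 mole ratio is 1:1, so n(CO2) = 2.8201 × 1/1 = 2.8201 mol.
Mass of CO2 = 2.8201 mol × 44.01 g/mol = 124.11 g.
Actual mass collected = 124.11 g × 0.644 = 79.929 g.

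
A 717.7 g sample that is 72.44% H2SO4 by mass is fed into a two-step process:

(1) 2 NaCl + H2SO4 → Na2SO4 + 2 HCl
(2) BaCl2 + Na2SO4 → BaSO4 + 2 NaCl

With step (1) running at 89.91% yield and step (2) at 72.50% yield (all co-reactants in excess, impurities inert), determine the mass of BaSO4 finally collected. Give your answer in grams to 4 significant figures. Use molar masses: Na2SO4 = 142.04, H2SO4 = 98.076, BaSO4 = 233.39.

806.5 g

Pure H2SO4 = 717.7 × 0.7244 = 519.90 g.
n(H2SO4) = 519.90 / 98.076 = 5.3010 mol.
Step 1 (H2SO4:Na2SO4 = 1:1): theoretical n(Na2SO4) = 5.3010 mol; at 89.91% yield, n(Na2SO4) = 4.7661 mol.
Step 2 (Na2SO4:BaSO4 = 1:1): theoretical n(BaSO4) = 4.7661 mol, so theoretical mass = 4.7661 × 233.39 = 1112.4 g.
At 72.50% yield, actual mass of BaSO4 = 1112.4 × 0.7250 = 806.47 g.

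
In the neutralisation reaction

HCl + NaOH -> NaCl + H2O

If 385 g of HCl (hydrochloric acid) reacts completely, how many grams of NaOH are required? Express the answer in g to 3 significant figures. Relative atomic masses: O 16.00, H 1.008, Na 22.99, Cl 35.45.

M(HCl) = 1.008 + 35.45 = 36.458 g/mol.
M(NaOH) = 22.99 + 16.00 + 1.008 = 39.998 g/mol.
n(HCl) = 385.0 g / 36.458 g/mol = 10.56 mol.
From the equation the HCl:NaOH mole ratio is 1:1, so n(NaOH) = 10.56 × 1/1 = 10.56 mol.
Mass of NaOH = 10.56 mol × 39.998 g/mol = 422.4 g.

422 g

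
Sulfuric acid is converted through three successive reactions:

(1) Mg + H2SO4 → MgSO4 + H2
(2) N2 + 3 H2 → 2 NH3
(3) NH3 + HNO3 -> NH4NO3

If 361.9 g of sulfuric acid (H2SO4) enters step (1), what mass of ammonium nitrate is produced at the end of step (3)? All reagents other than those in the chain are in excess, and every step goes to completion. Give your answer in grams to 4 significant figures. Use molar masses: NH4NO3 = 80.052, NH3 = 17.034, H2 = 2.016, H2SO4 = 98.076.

196.9 g

n(H2SO4) = 361.9 / 98.076 = 3.6900 mol.
Reaction (1): H2SO4→H2 ratio 1:1 ⇒ n(H2) = 3.6900 mol.
Reaction (2): H2→NH3 ratio 3:2 ⇒ n(NH3) = 2.4600 mol.
Reaction (3): NH3→NH4NO3 ratio 1:1 ⇒ n(NH4NO3) = 2.4600 mol.
Mass of NH4NO3 = 2.4600 × 80.052 = 196.93 g.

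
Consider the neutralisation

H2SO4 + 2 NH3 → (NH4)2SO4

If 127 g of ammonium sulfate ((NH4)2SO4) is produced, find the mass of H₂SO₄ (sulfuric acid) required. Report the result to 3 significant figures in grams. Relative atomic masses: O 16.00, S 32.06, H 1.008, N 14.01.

M((NH4)2SO4) = 2(14.01) + 8(1.008) + 32.06 + 4(16.00) = 132.144 g/mol.
M(H2SO4) = 2(1.008) + 32.06 + 4(16.00) = 98.076 g/mol.
n((NH4)2SO4) = 127.0 g / 132.144 g/mol = 0.9611 mol.
From the equation the (NH4)2SO4:H2SO4 mole ratio is 1:1, so n(H2SO4) = 0.9611 × 1/1 = 0.9611 mol.
Mass of H2SO4 = 0.9611 mol × 98.076 g/mol = 94.26 g.

94.3 g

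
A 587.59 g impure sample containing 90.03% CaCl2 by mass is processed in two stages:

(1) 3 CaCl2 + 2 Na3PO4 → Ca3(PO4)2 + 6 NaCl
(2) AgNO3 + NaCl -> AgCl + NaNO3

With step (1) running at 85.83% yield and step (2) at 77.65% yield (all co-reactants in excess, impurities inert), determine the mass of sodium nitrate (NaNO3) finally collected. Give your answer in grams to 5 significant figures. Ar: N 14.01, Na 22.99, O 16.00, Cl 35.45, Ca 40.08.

540.07 g

Pure CaCl2 = 587.59 × 0.9003 = 529.007 g.
M(CaCl2) = 40.08 + 2(35.45) = 110.98 g/mol.
M(NaNO3) = 22.99 + 14.01 + 3(16.00) = 85.00 g/mol.
n(CaCl2) = 529.007 / 110.98 = 4.76669 mol.
Step 1 (CaCl2:NaCl = 3:6): theoretical n(NaCl) = 9.53338 mol; at 85.83% yield, n(NaCl) = 8.18250 mol.
Step 2 (NaCl:NaNO3 = 1:1): theoretical n(NaNO3) = 8.18250 mol, so theoretical mass = 8.18250 × 85.00 = 695.513 g.
At 77.65% yield, actual mass of NaNO3 = 695.513 × 0.7765 = 540.065 g.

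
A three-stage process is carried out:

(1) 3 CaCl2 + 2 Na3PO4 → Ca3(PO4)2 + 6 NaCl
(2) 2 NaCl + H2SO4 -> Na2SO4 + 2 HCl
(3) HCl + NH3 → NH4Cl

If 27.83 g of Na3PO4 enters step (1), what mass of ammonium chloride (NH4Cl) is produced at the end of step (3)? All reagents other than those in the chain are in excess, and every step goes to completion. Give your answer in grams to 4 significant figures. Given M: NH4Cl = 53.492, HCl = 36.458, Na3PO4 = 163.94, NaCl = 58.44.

27.24 g

n(Na3PO4) = 27.83 / 163.94 = 0.16976 mol.
Reaction (1): Na3PO4→NaCl ratio 2:6 ⇒ n(NaCl) = 0.50927 mol.
Reaction (2): NaCl→HCl ratio 2:2 ⇒ n(HCl) = 0.50927 mol.
Reaction (3): HCl→NH4Cl ratio 1:1 ⇒ n(NH4Cl) = 0.50927 mol.
Mass of NH4Cl = 0.50927 × 53.492 = 27.242 g.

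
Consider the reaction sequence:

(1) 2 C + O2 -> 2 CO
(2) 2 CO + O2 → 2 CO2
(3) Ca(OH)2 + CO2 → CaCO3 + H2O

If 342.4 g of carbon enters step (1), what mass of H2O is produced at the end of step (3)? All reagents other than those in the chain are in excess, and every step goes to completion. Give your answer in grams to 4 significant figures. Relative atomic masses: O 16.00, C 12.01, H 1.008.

M(C) = 12.01 g/mol.
M(H2O) = 2(1.008) + 16.00 = 18.016 g/mol.
n(C) = 342.4 / 12.01 = 28.510 mol.
Reaction (1): C→CO ratio 2:2 ⇒ n(CO) = 28.510 mol.
Reaction (2): CO→CO2 ratio 2:2 ⇒ n(CO2) = 28.510 mol.
Reaction (3): CO2→H2O ratio 1:1 ⇒ n(H2O) = 28.510 mol.
Mass of H2O = 28.510 × 18.016 = 513.63 g.

513.6 g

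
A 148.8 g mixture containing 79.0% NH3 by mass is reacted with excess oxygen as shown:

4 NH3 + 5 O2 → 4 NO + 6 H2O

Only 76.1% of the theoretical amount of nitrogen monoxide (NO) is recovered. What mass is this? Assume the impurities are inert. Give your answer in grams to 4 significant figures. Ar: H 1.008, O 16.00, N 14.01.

157.6 g

Pure NH3 available = 148.8 g × 0.790 = 117.55 g.
M(NH3) = 14.01 + 3(1.008) = 17.034 g/mol.
M(NO) = 14.01 + 16.00 = 30.01 g/mol.
n(NH3) = 117.55 g / 17.034 g/mol = 6.9010 mol.
From the equation the NH3:NO mole ratio is 4:4, so n(NO) = 6.9010 × 4/4 = 6.9010 mol.
Mass of NO = 6.9010 mol × 30.01 g/mol = 207.10 g.
Actual mass collected = 207.10 g × 0.761 = 157.60 g.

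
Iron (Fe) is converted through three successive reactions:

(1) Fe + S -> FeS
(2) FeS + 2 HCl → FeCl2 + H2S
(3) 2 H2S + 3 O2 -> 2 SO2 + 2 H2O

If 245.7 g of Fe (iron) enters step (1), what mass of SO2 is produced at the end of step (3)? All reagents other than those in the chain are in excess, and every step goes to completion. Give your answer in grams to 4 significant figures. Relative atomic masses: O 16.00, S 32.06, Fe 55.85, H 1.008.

M(Fe) = 55.85 g/mol.
M(SO2) = 32.06 + 2(16.00) = 64.06 g/mol.
n(Fe) = 245.7 / 55.85 = 4.3993 mol.
Reaction (1): Fe→FeS ratio 1:1 ⇒ n(FeS) = 4.3993 mol.
Reaction (2): FeS→H2S ratio 1:1 ⇒ n(H2S) = 4.3993 mol.
Reaction (3): H2S→SO2 ratio 2:2 ⇒ n(SO2) = 4.3993 mol.
Mass of SO2 = 4.3993 × 64.06 = 281.82 g.

281.8 g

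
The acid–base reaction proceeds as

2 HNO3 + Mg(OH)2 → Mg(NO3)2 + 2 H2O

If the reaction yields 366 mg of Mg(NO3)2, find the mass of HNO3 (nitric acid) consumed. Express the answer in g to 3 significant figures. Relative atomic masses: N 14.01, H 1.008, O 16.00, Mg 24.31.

0.311 g

M(Mg(NO3)2) = 24.31 + 2(14.01) + 6(16.00) = 148.33 g/mol.
M(HNO3) = 1.008 + 14.01 + 3(16.00) = 63.018 g/mol.
Convert: 366 mg = 0.3660 g.
n(Mg(NO3)2) = 0.3660 g / 148.33 g/mol = 0.002467 mol.
From the equation the Mg(NO3)2:HNO3 mole ratio is 1:2, so n(HNO3) = 0.002467 × 2/1 = 0.004935 mol.
Mass of HNO3 = 0.004935 mol × 63.018 g/mol = 0.3110 g.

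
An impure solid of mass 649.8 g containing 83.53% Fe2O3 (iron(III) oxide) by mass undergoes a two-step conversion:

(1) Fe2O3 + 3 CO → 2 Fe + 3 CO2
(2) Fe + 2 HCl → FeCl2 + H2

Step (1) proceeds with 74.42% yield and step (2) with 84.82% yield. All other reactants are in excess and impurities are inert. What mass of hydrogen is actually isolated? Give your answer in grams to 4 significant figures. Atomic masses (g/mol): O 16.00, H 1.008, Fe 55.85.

8.650 g

Pure Fe2O3 = 649.8 × 0.8353 = 542.78 g.
M(Fe2O3) = 2(55.85) + 3(16.00) = 159.70 g/mol.
M(H2) = 2(1.008) = 2.016 g/mol.
n(Fe2O3) = 542.78 / 159.70 = 3.3987 mol.
Step 1 (Fe2O3:Fe = 1:2): theoretical n(Fe) = 6.7975 mol; at 74.42% yield, n(Fe) = 5.0587 mol.
Step 2 (Fe:H2 = 1:1): theoretical n(H2) = 5.0587 mol, so theoretical mass = 5.0587 × 2.016 = 10.198 g.
At 84.82% yield, actual mass of H2 = 10.198 × 0.8482 = 8.6502 g.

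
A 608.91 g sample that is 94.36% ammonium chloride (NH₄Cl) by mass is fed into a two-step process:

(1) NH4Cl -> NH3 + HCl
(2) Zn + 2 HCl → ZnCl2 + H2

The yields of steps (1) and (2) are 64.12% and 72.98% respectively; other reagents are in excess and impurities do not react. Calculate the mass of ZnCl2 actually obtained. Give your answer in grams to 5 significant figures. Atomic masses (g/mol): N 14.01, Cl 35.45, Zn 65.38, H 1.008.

Pure NH4Cl = 608.91 × 0.9436 = 574.567 g.
M(NH4Cl) = 14.01 + 4(1.008) + 35.45 = 53.492 g/mol.
M(ZnCl2) = 65.38 + 2(35.45) = 136.28 g/mol.
n(NH4Cl) = 574.567 / 53.492 = 10.7412 mol.
Step 1 (NH4Cl:HCl = 1:1): theoretical n(HCl) = 10.7412 mol; at 64.12% yield, n(HCl) = 6.88725 mol.
Step 2 (HCl:ZnCl2 = 2:1): theoretical n(ZnCl2) = 3.44362 mol, so theoretical mass = 3.44362 × 136.28 = 469.297 g.
At 72.98% yield, actual mass of ZnCl2 = 469.297 × 0.7298 = 342.493 g.

342.49 g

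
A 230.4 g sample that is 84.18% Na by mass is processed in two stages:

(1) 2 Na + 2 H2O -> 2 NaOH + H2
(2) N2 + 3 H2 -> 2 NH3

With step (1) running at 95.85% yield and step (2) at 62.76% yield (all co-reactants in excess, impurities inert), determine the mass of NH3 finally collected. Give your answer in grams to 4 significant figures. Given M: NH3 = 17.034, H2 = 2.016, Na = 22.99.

Pure Na = 230.4 × 0.8418 = 193.95 g.
n(Na) = 193.95 / 22.99 = 8.4363 mol.
Step 1 (Na:H2 = 2:1): theoretical n(H2) = 4.2182 mol; at 95.85% yield, n(H2) = 4.0431 mol.
Step 2 (H2:NH3 = 3:2): theoretical n(NH3) = 2.6954 mol, so theoretical mass = 2.6954 × 17.034 = 45.913 g.
At 62.76% yield, actual mass of NH3 = 45.913 × 0.6276 = 28.815 g.

28.82 g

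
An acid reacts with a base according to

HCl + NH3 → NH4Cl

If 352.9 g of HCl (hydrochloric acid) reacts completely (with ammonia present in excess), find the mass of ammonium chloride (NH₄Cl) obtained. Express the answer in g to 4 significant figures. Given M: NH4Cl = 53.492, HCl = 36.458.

517.8 g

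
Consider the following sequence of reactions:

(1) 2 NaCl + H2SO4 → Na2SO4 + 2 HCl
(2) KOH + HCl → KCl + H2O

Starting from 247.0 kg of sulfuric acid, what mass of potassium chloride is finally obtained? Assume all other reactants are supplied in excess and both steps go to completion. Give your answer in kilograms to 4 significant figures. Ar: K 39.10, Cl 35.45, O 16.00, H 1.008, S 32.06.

M(H2SO4) = 2(1.008) + 32.06 + 4(16.00) = 98.076 g/mol.
M(KCl) = 39.10 + 35.45 = 74.55 g/mol.
247.0 kg = 247000 g.
n(H2SO4) = 247000 / 98.076 = 2518.5 mol.
Step 1 gives a 1:2 ratio of H2SO4 to HCl, so n(HCl) = 5036.9 mol.
In step 2 the HCl:KCl ratio is 1:1, so n(KCl) = 5036.9 mol.
Mass of KCl = 5036.9 × 74.55 = 375500 g = 375.5 kg.

375.5 kg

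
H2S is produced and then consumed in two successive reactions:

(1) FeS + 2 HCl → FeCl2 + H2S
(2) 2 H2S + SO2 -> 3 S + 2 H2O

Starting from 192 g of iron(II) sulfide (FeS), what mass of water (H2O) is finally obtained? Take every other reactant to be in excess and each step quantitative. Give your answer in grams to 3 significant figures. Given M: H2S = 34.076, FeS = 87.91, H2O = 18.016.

n(FeS) = 192.0 / 87.91 = 2.184 mol.
Step 1 gives a 1:1 ratio of FeS to H2S, so n(H2S) = 2.184 mol.
In step 2 the H2S:H2O ratio is 2:2, so n(H2O) = 2.184 mol.
Mass of H2O = 2.184 × 18.016 = 39.35 g.

39.3 g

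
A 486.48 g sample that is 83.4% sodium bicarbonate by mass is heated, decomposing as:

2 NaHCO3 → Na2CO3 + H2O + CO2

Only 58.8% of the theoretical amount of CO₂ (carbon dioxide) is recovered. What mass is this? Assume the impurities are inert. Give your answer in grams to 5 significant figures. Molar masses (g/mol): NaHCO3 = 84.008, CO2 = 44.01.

62.490 g

Pure NaHCO3 available = 486.48 g × 0.834 = 405.724 g.
n(NaHCO3) = 405.724 g / 84.008 g/mol = 4.82959 mol.
From the equation the NaHCO3:CO2 mole ratio is 2:1, so n(CO2) = 4.82959 × 1/2 = 2.41480 mol.
Mass of CO2 = 2.41480 mol × 44.01 g/mol = 106.275 g.
Actual mass collected = 106.275 g × 0.588 = 62.4898 g.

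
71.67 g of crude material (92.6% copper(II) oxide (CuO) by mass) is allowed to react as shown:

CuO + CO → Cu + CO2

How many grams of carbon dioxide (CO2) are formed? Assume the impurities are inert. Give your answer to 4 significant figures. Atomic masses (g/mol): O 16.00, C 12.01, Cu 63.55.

36.72 g

Mass of pure CuO = 71.67 g × 0.926 = 66.366 g.
M(CuO) = 63.55 + 16.00 = 79.55 g/mol.
M(CO2) = 12.01 + 2(16.00) = 44.01 g/mol.
n(CuO) = 66.366 g / 79.55 g/mol = 0.83427 mol.
From the equation the CuO:CO2 mole ratio is 1:1, so n(CO2) = 0.83427 × 1/1 = 0.83427 mol.
Mass of CO2 = 0.83427 mol × 44.01 g/mol = 36.716 g.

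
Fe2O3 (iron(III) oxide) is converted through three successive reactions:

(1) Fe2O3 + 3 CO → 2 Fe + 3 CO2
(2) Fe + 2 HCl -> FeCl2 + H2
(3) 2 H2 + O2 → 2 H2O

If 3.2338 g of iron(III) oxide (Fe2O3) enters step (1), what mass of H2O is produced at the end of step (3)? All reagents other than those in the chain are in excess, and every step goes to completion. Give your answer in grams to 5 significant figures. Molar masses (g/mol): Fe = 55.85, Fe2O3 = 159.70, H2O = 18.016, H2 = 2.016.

0.72962 g

n(Fe2O3) = 3.2338 / 159.70 = 0.0202492 mol.
Reaction (1): Fe2O3→Fe ratio 1:2 ⇒ n(Fe) = 0.0404984 mol.
Reaction (2): Fe→H2 ratio 1:1 ⇒ n(H2) = 0.0404984 mol.
Reaction (3): H2→H2O ratio 2:2 ⇒ n(H2O) = 0.0404984 mol.
Mass of H2O = 0.0404984 × 18.016 = 0.729620 g.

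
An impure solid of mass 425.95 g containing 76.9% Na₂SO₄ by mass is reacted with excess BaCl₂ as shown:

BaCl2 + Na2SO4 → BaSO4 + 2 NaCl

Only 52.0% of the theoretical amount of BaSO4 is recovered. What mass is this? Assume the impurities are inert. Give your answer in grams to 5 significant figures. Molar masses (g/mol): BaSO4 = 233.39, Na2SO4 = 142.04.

Pure Na2SO4 available = 425.95 g × 0.769 = 327.556 g.
n(Na2SO4) = 327.556 g / 142.04 g/mol = 2.30608 mol.
From the equation the Na2SO4:BaSO4 mole ratio is 1:1, so n(BaSO4) = 2.30608 × 1/1 = 2.30608 mol.
Mass of BaSO4 = 2.30608 mol × 233.39 g/mol = 538.216 g.
Actual mass collected = 538.216 g × 0.520 = 279.872 g.

279.87 g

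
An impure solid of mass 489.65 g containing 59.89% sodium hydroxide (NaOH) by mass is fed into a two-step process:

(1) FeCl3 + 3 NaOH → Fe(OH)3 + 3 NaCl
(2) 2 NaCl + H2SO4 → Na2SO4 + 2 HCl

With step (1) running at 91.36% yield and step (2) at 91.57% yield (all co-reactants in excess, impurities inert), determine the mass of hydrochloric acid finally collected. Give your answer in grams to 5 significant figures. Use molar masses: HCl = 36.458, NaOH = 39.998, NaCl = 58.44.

Pure NaOH = 489.65 × 0.5989 = 293.251 g.
n(NaOH) = 293.251 / 39.998 = 7.33165 mol.
Step 1 (NaOH:NaCl = 3:3): theoretical n(NaCl) = 7.33165 mol; at 91.36% yield, n(NaCl) = 6.69820 mol.
Step 2 (NaCl:HCl = 2:2): theoretical n(HCl) = 6.69820 mol, so theoretical mass = 6.69820 × 36.458 = 244.203 g.
At 91.57% yield, actual mass of HCl = 244.203 × 0.9157 = 223.617 g.

223.62 g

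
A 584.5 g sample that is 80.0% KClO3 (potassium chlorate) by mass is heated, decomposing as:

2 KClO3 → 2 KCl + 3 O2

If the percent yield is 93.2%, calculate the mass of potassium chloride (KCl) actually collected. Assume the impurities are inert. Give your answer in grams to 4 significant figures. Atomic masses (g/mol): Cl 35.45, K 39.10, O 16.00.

265.1 g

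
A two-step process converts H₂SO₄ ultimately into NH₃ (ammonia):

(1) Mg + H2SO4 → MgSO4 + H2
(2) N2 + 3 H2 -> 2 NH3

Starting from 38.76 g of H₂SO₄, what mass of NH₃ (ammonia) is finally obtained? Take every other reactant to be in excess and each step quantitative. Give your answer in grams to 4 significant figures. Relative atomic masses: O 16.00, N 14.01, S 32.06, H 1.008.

4.488 g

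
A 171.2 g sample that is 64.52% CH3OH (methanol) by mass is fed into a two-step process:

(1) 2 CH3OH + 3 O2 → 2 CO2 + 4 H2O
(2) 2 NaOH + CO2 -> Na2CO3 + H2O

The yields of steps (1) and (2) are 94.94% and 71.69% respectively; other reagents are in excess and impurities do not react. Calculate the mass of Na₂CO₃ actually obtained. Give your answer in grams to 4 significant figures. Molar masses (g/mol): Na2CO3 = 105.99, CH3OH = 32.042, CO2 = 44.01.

248.7 g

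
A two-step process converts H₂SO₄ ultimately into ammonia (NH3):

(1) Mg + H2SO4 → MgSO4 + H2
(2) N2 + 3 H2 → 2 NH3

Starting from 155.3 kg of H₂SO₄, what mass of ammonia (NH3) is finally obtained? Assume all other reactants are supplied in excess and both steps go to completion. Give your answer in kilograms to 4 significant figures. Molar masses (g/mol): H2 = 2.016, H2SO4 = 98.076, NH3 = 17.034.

155.3 kg = 155300 g.
n(H2SO4) = 155300 / 98.076 = 1583.5 mol.
Step 1 gives a 1:1 ratio of H2SO4 to H2, so n(H2) = 1583.5 mol.
In step 2 the H2:NH3 ratio is 3:2, so n(NH3) = 1055.6 mol.
Mass of NH3 = 1055.6 × 17.034 = 17982 g = 17.98 kg.

17.98 kg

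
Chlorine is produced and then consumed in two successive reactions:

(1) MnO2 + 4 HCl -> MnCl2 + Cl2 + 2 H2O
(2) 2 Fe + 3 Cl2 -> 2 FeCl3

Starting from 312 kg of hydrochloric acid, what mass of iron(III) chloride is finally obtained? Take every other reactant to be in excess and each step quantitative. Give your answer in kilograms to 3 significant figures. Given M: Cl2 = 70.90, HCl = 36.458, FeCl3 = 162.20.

231 kg

312 kg = 312000 g.
n(HCl) = 312000 / 36.458 = 8558 mol.
Step 1 gives a 4:1 ratio of HCl to Cl2, so n(Cl2) = 2139 mol.
In step 2 the Cl2:FeCl3 ratio is 3:2, so n(FeCl3) = 1426 mol.
Mass of FeCl3 = 1426 × 162.20 = 231300 g = 231 kg.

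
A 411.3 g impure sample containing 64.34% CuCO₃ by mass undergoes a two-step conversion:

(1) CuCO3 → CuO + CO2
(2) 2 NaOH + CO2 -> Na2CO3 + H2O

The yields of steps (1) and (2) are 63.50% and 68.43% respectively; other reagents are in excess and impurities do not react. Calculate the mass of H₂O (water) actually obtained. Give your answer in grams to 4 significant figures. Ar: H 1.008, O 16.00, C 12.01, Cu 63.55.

Pure CuCO3 = 411.3 × 0.6434 = 264.63 g.
M(CuCO3) = 63.55 + 12.01 + 3(16.00) = 123.56 g/mol.
M(H2O) = 2(1.008) + 16.00 = 18.016 g/mol.
n(CuCO3) = 264.63 / 123.56 = 2.1417 mol.
Step 1 (CuCO3:CO2 = 1:1): theoretical n(CO2) = 2.1417 mol; at 63.50% yield, n(CO2) = 1.3600 mol.
Step 2 (CO2:H2O = 1:1): theoretical n(H2O) = 1.3600 mol, so theoretical mass = 1.3600 × 18.016 = 24.502 g.
At 68.43% yield, actual mass of H2O = 24.502 × 0.6843 = 16.766 g.

16.77 g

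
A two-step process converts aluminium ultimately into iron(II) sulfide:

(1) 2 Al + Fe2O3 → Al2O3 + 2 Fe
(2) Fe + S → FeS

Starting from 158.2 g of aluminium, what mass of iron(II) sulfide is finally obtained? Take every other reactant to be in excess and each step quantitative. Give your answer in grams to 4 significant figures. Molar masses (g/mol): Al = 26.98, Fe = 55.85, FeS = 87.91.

515.5 g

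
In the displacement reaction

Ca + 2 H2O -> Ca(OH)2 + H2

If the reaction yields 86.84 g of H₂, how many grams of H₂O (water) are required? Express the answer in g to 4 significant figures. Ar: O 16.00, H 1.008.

1552 g

M(H2) = 2(1.008) = 2.016 g/mol.
M(H2O) = 2(1.008) + 16.00 = 18.016 g/mol.
n(H2) = 86.840 g / 2.016 g/mol = 43.075 mol.
From the equation the H2:H2O mole ratio is 1:2, so n(H2O) = 43.075 × 2/1 = 86.151 mol.
Mass of H2O = 86.151 mol × 18.016 g/mol = 1552.1 g.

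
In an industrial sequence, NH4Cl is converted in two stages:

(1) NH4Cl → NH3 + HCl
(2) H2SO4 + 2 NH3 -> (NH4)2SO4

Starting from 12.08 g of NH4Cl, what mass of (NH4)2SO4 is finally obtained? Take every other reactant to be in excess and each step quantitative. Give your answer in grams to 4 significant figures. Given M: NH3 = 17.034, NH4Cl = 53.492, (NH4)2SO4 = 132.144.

14.92 g

n(NH4Cl) = 12.080 / 53.492 = 0.22583 mol.
Step 1 gives a 1:1 ratio of NH4Cl to NH3, so n(NH3) = 0.22583 mol.
In step 2 the NH3:(NH4)2SO4 ratio is 2:1, so n((NH4)2SO4) = 0.11291 mol.
Mass of (NH4)2SO4 = 0.11291 × 132.144 = 14.921 g.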